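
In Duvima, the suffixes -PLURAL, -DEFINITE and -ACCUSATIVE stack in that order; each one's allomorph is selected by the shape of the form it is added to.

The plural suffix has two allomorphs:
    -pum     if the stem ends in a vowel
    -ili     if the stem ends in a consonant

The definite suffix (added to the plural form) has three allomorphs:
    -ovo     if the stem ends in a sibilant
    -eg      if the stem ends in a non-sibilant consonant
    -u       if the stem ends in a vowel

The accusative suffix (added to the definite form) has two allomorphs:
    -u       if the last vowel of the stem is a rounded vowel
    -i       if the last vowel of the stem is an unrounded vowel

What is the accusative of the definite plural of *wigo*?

wigopumegi

*wigo*: final sound = /o/, a vowel → -pum → *wigopum*.
The final sound of the plural form *wigopum* is /m/, which is a non-sibilant consonant, so the definite suffix is -eg, giving *wigopumeg*.
The definite form *wigopumeg*: last vowel = /e/, an unrounded vowel → -i → *wigopumegi*.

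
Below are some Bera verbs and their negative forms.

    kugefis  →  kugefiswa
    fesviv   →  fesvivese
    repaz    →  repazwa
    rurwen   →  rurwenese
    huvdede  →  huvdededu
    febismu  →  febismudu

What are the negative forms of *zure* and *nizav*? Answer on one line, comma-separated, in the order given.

Looking at the final sound of each stem: -wa when the stem ends in a sibilant (*kugefis*, *repaz*); -ese when the stem ends in a non-sibilant consonant (*fesviv*, *rurwen*); -du when the stem ends in a vowel (*huvdede*, *febismu*).
Since the final sound of *zure* is /e/ (a vowel), it takes -du, giving *zuredu*.
The final sound of *nizav* is /v/, which is a non-sibilant consonant, so the suffix is -ese, giving *nizavese*.

zuredu, nizavese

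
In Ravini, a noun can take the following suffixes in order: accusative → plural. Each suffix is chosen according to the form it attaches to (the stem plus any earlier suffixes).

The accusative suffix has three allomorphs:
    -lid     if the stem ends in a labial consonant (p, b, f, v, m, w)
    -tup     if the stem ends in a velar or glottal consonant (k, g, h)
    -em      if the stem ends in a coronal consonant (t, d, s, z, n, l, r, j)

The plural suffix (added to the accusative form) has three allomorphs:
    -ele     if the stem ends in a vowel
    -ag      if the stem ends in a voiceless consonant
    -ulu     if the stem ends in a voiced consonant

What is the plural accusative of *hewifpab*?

hewifpablidulu

The final consonant of *hewifpab* is /b/, which is labial, so the accusative suffix is -lid, giving *hewifpablid*.
The accusative form *hewifpablid* — final sound /d/ (a voiced consonant) → -ulu → *hewifpablidulu*.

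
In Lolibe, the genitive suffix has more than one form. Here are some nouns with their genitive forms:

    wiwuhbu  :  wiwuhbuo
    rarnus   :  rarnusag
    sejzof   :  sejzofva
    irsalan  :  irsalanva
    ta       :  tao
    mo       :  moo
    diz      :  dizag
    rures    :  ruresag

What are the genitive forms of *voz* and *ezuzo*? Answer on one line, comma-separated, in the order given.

vozag, ezuzoo

The suffix is conditioned by the final sound: -ag when the stem ends in a sibilant (*rarnus*, *diz*, *rures*); -va when the stem ends in a non-sibilant consonant (*sejzof*, *irsalan*); -o when the stem ends in a vowel (*wiwuhbu*, *ta*, *mo*).
Since the final sound of *voz* is /z/ (a sibilant), it takes -ag, giving *vozag*.
*ezuzo*: final sound = /o/, a vowel → -o → *ezuzoo*.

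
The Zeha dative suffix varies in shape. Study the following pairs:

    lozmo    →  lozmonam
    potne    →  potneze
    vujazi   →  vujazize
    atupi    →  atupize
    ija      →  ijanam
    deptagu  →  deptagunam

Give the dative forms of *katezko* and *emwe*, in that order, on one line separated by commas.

The alternation tracks the last vowel of the stem — -ze when the last vowel of the stem is a front vowel (*potne*, *vujazi*, *atupi*); -nam when the last vowel of the stem is a back vowel (*lozmo*, *ija*, *deptagu*).
The last vowel of *katezko* is /o/, which is a back vowel, so the suffix is -nam, giving *katezkonam*.
Since the last vowel of *emwe* is /e/ (a front vowel), it takes -ze, giving *emweze*.

katezkonam, emweze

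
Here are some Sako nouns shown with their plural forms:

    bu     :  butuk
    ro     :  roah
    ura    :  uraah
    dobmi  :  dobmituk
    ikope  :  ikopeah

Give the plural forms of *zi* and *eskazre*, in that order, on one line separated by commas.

zituk, eskazreah

The alternation tracks the last vowel of the stem — -tuk when the last vowel of the stem is a high vowel (*bu*, *dobmi*); -ah when the last vowel of the stem is a non-high vowel (*ro*, *ura*, *ikope*).
*zi* — last vowel /i/ (a high vowel) → -tuk → *zituk*.
The last vowel of *eskazre* is /e/, which is a non-high vowel, so the suffix is -ah, giving *eskazreah*.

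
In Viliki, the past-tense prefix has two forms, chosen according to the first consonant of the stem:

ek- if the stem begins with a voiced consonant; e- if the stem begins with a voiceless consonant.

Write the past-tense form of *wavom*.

ekwavom

*wavom*: first consonant = /w/, voiced → ek- → *ekwavom*.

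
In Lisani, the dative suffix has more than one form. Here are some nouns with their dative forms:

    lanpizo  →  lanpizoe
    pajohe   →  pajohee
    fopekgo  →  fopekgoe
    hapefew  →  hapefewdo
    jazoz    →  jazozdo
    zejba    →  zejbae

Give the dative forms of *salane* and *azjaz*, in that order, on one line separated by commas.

salanee, azjazdo

The pattern is consonant vs. vowel: -do when the stem ends in a consonant (*hapefew*, *jazoz*); -e when the stem ends in a vowel (*lanpizo*, *pajohe*, *fopekgo*, *zejba*).
*salane*: final sound = /e/, a vowel → -e → *salanee*.
Since the final sound of *azjaz* is /z/ (a consonant), it takes -do, giving *azjazdo*.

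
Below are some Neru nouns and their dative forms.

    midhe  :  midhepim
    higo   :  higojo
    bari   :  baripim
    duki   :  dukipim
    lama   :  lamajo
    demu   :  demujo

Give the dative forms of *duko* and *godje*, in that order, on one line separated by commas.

The suffix is conditioned by the last vowel: -pim when the last vowel of the stem is a front vowel (*midhe*, *bari*, *duki*); -jo when the last vowel of the stem is a back vowel (*higo*, *lama*, *demu*).
*duko*: last vowel = /o/, a back vowel → -jo → *dukojo*.
The last vowel of *godje* is /e/, which is a front vowel, so the suffix is -pim, giving *godjepim*.

dukojo, godjepim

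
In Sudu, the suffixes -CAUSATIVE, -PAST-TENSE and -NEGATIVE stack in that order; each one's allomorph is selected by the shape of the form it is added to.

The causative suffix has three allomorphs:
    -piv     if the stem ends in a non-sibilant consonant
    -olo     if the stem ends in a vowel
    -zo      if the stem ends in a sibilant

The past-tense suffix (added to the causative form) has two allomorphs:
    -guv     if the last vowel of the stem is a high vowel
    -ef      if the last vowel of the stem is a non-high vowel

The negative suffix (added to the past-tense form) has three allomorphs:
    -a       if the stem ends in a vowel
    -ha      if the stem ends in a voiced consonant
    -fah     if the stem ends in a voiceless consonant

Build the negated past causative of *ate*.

The final sound of *ate* is /e/, which is a vowel, so the causative suffix is -olo, giving *ateolo*.
Since the last vowel of the causative form *ateolo* is /o/ (a non-high vowel), it takes -ef, giving *ateoloef*.
The past-tense form *ateoloef*: final sound = /f/, a voiceless consonant → -fah → *ateoloeffah*.

ateoloeffah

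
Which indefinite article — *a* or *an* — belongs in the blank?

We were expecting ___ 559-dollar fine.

The indefinite article is chosen by the initial *sound* of the following word, not its spelling.
The number *559* is spoken "five hundred …", beginning with /faɪv/ — a consonant sound.
So the article is *a*: We were expecting a 559-dollar fine.

a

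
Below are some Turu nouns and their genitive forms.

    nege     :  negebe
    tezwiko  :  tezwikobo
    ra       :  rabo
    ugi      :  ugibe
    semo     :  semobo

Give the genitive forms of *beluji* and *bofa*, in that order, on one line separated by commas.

The suffix is conditioned by the last vowel: -be when the last vowel of the stem is a front vowel (*nege*, *ugi*); -bo when the last vowel of the stem is a back vowel (*tezwiko*, *ra*, *semo*).
*beluji*: last vowel = /i/, a front vowel → -be → *belujibe*.
*bofa*: last vowel = /a/, a back vowel → -bo → *bofabo*.

belujibe, bofabo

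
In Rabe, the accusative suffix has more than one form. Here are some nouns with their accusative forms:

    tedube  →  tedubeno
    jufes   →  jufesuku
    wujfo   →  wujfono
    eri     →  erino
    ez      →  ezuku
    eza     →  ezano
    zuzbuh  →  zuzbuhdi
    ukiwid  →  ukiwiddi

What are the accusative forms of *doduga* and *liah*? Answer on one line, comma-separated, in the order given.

dodugano, liahdi

The pattern is sibilance of the final sound: -uku when the stem ends in a sibilant (*jufes*, *ez*); -di when the stem ends in a non-sibilant consonant (*zuzbuh*, *ukiwid*); -no when the stem ends in a vowel (*tedube*, *wujfo*, *eri*, *eza*).
*doduga*: final sound = /a/, a vowel → -no → *dodugano*.
The final sound of *liah* is /h/, which is a non-sibilant consonant, so the suffix is -di, giving *liahdi*.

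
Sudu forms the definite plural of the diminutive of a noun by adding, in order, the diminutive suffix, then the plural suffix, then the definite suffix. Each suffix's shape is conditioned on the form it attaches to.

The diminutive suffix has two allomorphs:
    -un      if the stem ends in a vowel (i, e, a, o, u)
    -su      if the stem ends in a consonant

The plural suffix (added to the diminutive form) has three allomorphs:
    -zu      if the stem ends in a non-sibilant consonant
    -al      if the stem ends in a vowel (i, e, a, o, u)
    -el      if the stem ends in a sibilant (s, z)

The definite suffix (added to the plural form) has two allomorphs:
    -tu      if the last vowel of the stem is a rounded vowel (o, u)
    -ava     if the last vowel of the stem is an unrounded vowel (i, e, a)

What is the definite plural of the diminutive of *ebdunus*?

ebdunussualava

The final sound of *ebdunus* is /s/, which is a consonant, so the diminutive suffix is -su, giving *ebdunussu*.
Since the final sound of the diminutive form *ebdunussu* is /u/ (a vowel), it takes -al, giving *ebdunussual*.
Since the last vowel of the plural form *ebdunussual* is /a/ (an unrounded vowel), it takes -ava, giving *ebdunussualava*.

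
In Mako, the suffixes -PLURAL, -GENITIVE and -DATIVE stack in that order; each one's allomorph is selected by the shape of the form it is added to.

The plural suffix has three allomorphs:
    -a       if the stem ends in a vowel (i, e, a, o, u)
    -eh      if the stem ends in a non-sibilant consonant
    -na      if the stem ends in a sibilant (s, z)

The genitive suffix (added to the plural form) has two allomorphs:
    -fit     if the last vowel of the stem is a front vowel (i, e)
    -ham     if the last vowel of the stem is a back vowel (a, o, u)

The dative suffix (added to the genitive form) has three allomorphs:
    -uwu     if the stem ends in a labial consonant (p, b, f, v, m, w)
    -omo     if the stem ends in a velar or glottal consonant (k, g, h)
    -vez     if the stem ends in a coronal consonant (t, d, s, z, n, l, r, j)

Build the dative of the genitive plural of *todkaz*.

Since the final sound of *todkaz* is /z/ (a sibilant), it takes -na, giving *todkazna*.
The last vowel of the plural form *todkazna* is /a/, which is a back vowel, so the genitive suffix is -ham, giving *todkaznaham*.
The genitive form *todkaznaham*: final consonant = /m/, labial → -uwu → *todkaznahamuwu*.

todkaznahamuwu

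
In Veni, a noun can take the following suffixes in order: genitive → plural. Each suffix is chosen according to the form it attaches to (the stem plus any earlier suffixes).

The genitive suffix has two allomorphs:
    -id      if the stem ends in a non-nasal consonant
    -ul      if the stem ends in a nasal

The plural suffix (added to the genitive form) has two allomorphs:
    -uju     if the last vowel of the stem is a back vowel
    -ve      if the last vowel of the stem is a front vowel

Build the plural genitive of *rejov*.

rejovidve

The final consonant of *rejov* is /v/, which is non-nasal, so the genitive suffix is -id, giving *rejovid*.
Since the last vowel of the genitive form *rejovid* is /i/ (a front vowel), it takes -ve, giving *rejovidve*.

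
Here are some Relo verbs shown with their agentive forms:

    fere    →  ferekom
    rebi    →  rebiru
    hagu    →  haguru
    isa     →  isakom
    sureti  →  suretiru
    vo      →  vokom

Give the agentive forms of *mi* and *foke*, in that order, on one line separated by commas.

miru, fokekom

The alternation tracks the last vowel of the stem — -ru when the last vowel of the stem is a high vowel (*rebi*, *hagu*, *sureti*); -kom when the last vowel of the stem is a non-high vowel (*fere*, *isa*, *vo*).
Since the last vowel of *mi* is /i/ (a high vowel), it takes -ru, giving *miru*.
*foke*: last vowel = /e/, a non-high vowel → -kom → *fokekom*.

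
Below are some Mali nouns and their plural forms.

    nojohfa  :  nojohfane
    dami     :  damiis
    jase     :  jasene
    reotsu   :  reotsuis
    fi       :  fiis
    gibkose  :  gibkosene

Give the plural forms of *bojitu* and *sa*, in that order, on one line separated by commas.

bojituis, sane

Looking at the last vowel of each stem: -is when the last vowel of the stem is a high vowel (*dami*, *reotsu*, *fi*); -ne when the last vowel of the stem is a non-high vowel (*nojohfa*, *jase*, *gibkose*).
Since the last vowel of *bojitu* is /u/ (a high vowel), it takes -is, giving *bojituis*.
Since the last vowel of *sa* is /a/ (a non-high vowel), it takes -ne, giving *sane*.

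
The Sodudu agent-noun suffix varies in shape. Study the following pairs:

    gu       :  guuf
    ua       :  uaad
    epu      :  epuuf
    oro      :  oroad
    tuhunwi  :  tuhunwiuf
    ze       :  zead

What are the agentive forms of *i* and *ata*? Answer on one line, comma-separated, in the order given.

iuf, ataad

The pattern is height harmony: -uf when the last vowel of the stem is a high vowel (*gu*, *epu*, *tuhunwi*); -ad when the last vowel of the stem is a non-high vowel (*ua*, *oro*, *ze*).
Since the last vowel of *i* is /i/ (a high vowel), it takes -uf, giving *iuf*.
*ata*: last vowel = /a/, a non-high vowel → -ad → *ataad*.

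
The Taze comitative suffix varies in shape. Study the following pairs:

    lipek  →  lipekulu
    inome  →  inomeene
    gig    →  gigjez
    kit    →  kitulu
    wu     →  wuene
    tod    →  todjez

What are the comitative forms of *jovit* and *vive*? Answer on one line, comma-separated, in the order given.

The pattern is voicing of the final sound: -ulu when the stem ends in a voiceless consonant (*lipek*, *kit*); -jez when the stem ends in a voiced consonant (*gig*, *tod*); -ene when the stem ends in a vowel (*inome*, *wu*).
*jovit*: final sound = /t/, a voiceless consonant → -ulu → *jovitulu*.
*vive* — final sound /e/ (a vowel) → -ene → *viveene*.

jovitulu, viveene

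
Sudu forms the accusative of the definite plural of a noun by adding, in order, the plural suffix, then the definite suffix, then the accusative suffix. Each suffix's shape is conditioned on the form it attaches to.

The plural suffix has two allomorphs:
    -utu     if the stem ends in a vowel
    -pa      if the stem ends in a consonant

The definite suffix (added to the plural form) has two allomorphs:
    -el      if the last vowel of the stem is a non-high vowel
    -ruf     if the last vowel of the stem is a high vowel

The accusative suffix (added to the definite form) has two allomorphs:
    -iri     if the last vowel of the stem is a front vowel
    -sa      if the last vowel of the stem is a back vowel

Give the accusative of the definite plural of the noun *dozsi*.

dozsiuturufsa

Since the final sound of *dozsi* is /i/ (a vowel), it takes -utu, giving *dozsiutu*.
The last vowel of the plural form *dozsiutu* is /u/, which is a high vowel, so the definite suffix is -ruf, giving *dozsiuturuf*.
Since the last vowel of the definite form *dozsiuturuf* is /u/ (a back vowel), it takes -sa, giving *dozsiuturufsa*.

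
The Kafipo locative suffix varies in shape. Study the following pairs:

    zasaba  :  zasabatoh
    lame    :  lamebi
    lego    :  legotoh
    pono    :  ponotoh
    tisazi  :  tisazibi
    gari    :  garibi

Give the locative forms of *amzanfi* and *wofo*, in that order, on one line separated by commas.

The alternation tracks the last vowel of the stem — -bi when the last vowel of the stem is a front vowel (*lame*, *tisazi*, *gari*); -toh when the last vowel of the stem is a back vowel (*zasaba*, *lego*, *pono*).
The last vowel of *amzanfi* is /i/, which is a front vowel, so the suffix is -bi, giving *amzanfibi*.
*wofo* — last vowel /o/ (a back vowel) → -toh → *wofotoh*.

amzanfibi, wofotoh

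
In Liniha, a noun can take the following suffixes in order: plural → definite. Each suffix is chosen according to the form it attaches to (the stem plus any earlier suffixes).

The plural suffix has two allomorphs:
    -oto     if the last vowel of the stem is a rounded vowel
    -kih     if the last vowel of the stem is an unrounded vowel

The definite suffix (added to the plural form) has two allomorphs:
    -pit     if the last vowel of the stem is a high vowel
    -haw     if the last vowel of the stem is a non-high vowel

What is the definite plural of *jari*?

jarikihpit

*jari*: last vowel = /i/, an unrounded vowel → -kih → *jarikih*.
The plural form *jarikih* — last vowel /i/ (a high vowel) → -pit → *jarikihpit*.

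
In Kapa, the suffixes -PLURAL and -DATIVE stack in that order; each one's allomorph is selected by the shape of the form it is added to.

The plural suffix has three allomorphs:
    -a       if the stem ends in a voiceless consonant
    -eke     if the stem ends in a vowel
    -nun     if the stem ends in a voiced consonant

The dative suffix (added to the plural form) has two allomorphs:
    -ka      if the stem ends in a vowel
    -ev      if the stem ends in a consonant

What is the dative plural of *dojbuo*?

The final sound of *dojbuo* is /o/, which is a vowel, so the plural suffix is -eke, giving *dojbuoeke*.
The final sound of the plural form *dojbuoeke* is /e/, which is a vowel, so the dative suffix is -ka, giving *dojbuoekeka*.

dojbuoekeka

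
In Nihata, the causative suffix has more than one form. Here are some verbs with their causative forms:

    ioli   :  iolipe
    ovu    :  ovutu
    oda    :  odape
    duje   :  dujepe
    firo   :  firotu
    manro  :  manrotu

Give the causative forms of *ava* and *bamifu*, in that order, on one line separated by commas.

The suffix is conditioned by the last vowel: -tu when the last vowel of the stem is a rounded vowel (*ovu*, *firo*, *manro*); -pe when the last vowel of the stem is an unrounded vowel (*ioli*, *oda*, *duje*).
The last vowel of *ava* is /a/, which is an unrounded vowel, so the suffix is -pe, giving *avape*.
The last vowel of *bamifu* is /u/, which is a rounded vowel, so the suffix is -tu, giving *bamifutu*.

avape, bamifutu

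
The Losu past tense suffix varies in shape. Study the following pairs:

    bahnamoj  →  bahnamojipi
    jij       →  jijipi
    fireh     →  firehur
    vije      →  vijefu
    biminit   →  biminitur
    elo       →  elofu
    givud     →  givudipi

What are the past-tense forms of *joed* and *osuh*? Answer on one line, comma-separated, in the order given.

Looking at the final sound of each stem: -ur when the stem ends in a voiceless consonant (*fireh*, *biminit*); -ipi when the stem ends in a voiced consonant (*bahnamoj*, *jij*, *givud*); -fu when the stem ends in a vowel (*vije*, *elo*).
Since the final sound of *joed* is /d/ (a voiced consonant), it takes -ipi, giving *joedipi*.
*osuh*: final sound = /h/, a voiceless consonant → -ur → *osuhur*.

joedipi, osuhur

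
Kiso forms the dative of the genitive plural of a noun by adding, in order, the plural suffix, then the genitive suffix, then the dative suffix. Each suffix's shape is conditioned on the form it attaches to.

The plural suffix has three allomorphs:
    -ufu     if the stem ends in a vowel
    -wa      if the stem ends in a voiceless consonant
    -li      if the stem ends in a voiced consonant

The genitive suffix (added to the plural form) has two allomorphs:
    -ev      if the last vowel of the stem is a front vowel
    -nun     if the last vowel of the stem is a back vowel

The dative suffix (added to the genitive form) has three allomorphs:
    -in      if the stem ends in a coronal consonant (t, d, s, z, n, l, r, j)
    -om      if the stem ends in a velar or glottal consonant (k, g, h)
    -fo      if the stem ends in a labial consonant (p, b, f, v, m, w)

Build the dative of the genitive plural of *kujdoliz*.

kujdolizlievfo

*kujdoliz*: final sound = /z/, a voiced consonant → -li → *kujdolizli*.
Since the last vowel of the plural form *kujdolizli* is /i/ (a front vowel), it takes -ev, giving *kujdolizliev*.
The genitive form *kujdolizliev* — final consonant /v/ (labial) → -fo → *kujdolizlievfo*.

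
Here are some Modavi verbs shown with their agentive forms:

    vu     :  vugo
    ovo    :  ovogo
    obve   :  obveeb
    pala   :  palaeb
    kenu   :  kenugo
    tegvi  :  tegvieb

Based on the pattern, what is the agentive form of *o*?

ogo

The suffix is conditioned by the last vowel: -go when the last vowel of the stem is a rounded vowel (*vu*, *ovo*, *kenu*); -eb when the last vowel of the stem is an unrounded vowel (*obve*, *pala*, *tegvi*).
The last vowel of *o* is /o/, which is a rounded vowel, so the suffix is -go, giving *ogo*.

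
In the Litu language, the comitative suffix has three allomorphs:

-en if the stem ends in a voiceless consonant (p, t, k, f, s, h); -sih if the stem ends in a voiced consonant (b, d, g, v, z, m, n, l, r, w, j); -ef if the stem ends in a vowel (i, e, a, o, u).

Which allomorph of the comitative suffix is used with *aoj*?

-sih

The final sound of *aoj* is /j/, which is a voiced consonant, so the suffix is -sih.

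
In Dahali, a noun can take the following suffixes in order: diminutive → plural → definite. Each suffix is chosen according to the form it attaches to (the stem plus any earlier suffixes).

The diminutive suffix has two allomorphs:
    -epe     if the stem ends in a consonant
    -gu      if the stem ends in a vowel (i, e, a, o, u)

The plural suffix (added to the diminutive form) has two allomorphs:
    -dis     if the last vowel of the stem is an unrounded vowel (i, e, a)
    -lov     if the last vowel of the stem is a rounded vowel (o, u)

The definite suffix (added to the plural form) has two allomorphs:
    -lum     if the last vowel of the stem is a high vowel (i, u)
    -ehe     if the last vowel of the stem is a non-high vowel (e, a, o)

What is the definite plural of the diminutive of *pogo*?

pogogulovehe

*pogo*: final sound = /o/, a vowel → -gu → *pogogu*.
The last vowel of the diminutive form *pogogu* is /u/, which is a rounded vowel, so the plural suffix is -lov, giving *pogogulov*.
The last vowel of the plural form *pogogulov* is /o/, which is a non-high vowel, so the definite suffix is -ehe, giving *pogogulovehe*.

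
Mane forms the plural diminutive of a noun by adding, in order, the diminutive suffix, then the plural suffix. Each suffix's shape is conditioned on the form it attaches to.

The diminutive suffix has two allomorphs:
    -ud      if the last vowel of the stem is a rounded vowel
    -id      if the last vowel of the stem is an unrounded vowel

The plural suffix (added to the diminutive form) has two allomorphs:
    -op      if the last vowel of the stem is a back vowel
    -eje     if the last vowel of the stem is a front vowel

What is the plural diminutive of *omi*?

omiideje

*omi* — last vowel /i/ (an unrounded vowel) → -id → *omiid*.
The diminutive form *omiid*: last vowel = /i/, a front vowel → -eje → *omiideje*.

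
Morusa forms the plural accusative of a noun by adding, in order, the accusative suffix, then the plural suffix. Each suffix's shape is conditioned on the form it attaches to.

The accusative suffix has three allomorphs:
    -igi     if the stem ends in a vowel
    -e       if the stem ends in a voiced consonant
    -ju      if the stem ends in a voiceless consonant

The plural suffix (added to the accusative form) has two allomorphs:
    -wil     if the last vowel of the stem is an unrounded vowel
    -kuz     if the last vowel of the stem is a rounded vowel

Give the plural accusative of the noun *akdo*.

akdoigiwil

The final sound of *akdo* is /o/, which is a vowel, so the accusative suffix is -igi, giving *akdoigi*.
The accusative form *akdoigi*: last vowel = /i/, an unrounded vowel → -wil → *akdoigiwil*.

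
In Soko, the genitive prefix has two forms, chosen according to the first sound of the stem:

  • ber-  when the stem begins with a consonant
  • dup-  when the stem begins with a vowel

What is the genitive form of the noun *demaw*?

berdemaw

*demaw*: first sound = /d/, a consonant → ber- → *berdemaw*.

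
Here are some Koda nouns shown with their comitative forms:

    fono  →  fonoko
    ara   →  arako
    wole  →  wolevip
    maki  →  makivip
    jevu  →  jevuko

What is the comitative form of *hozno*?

hoznoko

The suffix is conditioned by the last vowel: -vip when the last vowel of the stem is a front vowel (*wole*, *maki*); -ko when the last vowel of the stem is a back vowel (*fono*, *ara*, *jevu*).
*hozno* — last vowel /o/ (a back vowel) → -ko → *hoznoko*.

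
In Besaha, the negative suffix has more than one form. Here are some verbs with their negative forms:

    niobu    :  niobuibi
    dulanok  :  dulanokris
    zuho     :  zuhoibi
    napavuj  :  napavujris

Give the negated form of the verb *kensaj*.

kensajris

Looking at the final sound of each stem: -ris when the stem ends in a consonant (*dulanok*, *napavuj*); -ibi when the stem ends in a vowel (*niobu*, *zuho*).
*kensaj*: final sound = /j/, a consonant → -ris → *kensajris*.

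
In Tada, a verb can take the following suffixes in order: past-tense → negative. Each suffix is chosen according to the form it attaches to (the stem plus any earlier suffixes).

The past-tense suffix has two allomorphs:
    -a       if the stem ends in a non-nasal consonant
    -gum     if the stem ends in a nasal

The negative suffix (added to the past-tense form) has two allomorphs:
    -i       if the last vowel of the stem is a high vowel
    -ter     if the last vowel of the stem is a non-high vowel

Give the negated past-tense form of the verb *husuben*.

The final consonant of *husuben* is /n/, which is a nasal, so the past-tense suffix is -gum, giving *husubengum*.
The past-tense form *husubengum* — last vowel /u/ (a high vowel) → -i → *husubengumi*.

husubengumi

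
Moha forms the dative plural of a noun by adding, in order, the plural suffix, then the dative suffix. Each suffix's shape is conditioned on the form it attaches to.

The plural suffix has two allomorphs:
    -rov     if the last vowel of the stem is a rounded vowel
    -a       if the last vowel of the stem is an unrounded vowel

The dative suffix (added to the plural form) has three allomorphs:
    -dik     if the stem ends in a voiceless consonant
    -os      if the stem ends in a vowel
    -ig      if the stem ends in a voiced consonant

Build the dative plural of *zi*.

*zi* — last vowel /i/ (an unrounded vowel) → -a → *zia*.
Since the final sound of the plural form *zia* is /a/ (a vowel), it takes -os, giving *ziaos*.

ziaos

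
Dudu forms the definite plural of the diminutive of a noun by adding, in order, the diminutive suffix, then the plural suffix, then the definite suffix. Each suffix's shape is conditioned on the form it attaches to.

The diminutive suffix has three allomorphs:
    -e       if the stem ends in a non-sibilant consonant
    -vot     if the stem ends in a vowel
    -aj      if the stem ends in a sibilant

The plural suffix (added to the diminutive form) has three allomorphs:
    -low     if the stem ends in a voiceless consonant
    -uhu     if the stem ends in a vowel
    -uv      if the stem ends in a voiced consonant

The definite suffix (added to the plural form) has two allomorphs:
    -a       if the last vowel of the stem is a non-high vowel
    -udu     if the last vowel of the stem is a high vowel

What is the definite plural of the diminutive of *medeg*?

medegeuhuudu

*medeg*: final sound = /g/, a non-sibilant consonant → -e → *medege*.
The diminutive form *medege*: final sound = /e/, a vowel → -uhu → *medegeuhu*.
The plural form *medegeuhu* — last vowel /u/ (a high vowel) → -udu → *medegeuhuudu*.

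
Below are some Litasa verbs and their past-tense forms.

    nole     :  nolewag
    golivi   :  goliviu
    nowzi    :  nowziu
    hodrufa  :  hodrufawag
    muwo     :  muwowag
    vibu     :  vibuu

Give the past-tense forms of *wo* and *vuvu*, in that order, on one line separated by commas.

The pattern is height harmony: -u when the last vowel of the stem is a high vowel (*golivi*, *nowzi*, *vibu*); -wag when the last vowel of the stem is a non-high vowel (*nole*, *hodrufa*, *muwo*).
Since the last vowel of *wo* is /o/ (a non-high vowel), it takes -wag, giving *wowag*.
Since the last vowel of *vuvu* is /u/ (a high vowel), it takes -u, giving *vuvuu*.

wowag, vuvuu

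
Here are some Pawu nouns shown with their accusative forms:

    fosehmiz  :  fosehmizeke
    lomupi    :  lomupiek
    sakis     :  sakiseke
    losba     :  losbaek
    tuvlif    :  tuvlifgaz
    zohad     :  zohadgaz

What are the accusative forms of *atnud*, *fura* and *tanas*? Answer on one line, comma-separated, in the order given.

The alternation tracks the final sound of the stem — -eke when the stem ends in a sibilant (*fosehmiz*, *sakis*); -gaz when the stem ends in a non-sibilant consonant (*tuvlif*, *zohad*); -ek when the stem ends in a vowel (*lomupi*, *losba*).
The final sound of *atnud* is /d/, which is a non-sibilant consonant, so the suffix is -gaz, giving *atnudgaz*.
*fura*: final sound = /a/, a vowel → -ek → *furaek*.
*tanas* — final sound /s/ (a sibilant) → -eke → *tanaseke*.

atnudgaz, furaek, tanaseke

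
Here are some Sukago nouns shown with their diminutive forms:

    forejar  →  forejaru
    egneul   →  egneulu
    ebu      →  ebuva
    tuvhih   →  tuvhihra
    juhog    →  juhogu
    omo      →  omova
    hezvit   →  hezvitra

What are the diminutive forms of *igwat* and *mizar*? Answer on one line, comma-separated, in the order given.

igwatra, mizaru

Looking at the final sound of each stem: -ra when the stem ends in a voiceless consonant (*tuvhih*, *hezvit*); -u when the stem ends in a voiced consonant (*forejar*, *egneul*, *juhog*); -va when the stem ends in a vowel (*ebu*, *omo*).
The final sound of *igwat* is /t/, which is a voiceless consonant, so the suffix is -ra, giving *igwatra*.
The final sound of *mizar* is /r/, which is a voiced consonant, so the suffix is -u, giving *mizaru*.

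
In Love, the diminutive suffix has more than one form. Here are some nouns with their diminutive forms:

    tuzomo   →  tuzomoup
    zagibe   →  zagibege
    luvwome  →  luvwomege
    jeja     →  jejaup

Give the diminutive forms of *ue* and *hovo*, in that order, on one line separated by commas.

uege, hovoup

The pattern is front/back vowel harmony: -ge when the last vowel of the stem is a front vowel (*zagibe*, *luvwome*); -up when the last vowel of the stem is a back vowel (*tuzomo*, *jeja*).
Since the last vowel of *ue* is /e/ (a front vowel), it takes -ge, giving *uege*.
*hovo* — last vowel /o/ (a back vowel) → -up → *hovoup*.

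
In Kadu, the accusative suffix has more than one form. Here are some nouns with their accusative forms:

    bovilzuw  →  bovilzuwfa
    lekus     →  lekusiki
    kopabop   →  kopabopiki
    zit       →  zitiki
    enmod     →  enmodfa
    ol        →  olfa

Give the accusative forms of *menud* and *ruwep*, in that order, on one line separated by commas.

The alternation tracks the final consonant of the stem — -iki when the stem ends in a voiceless consonant (*lekus*, *kopabop*, *zit*); -fa when the stem ends in a voiced consonant (*bovilzuw*, *enmod*, *ol*).
*menud*: final consonant = /d/, voiced → -fa → *menudfa*.
*ruwep*: final consonant = /p/, voiceless → -iki → *ruwepiki*.

menudfa, ruwepiki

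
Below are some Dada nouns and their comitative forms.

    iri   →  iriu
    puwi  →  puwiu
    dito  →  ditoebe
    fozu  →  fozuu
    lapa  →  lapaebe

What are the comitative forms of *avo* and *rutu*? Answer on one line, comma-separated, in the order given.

avoebe, rutuu

The alternation tracks the last vowel of the stem — -u when the last vowel of the stem is a high vowel (*iri*, *puwi*, *fozu*); -ebe when the last vowel of the stem is a non-high vowel (*dito*, *lapa*).
*avo* — last vowel /o/ (a non-high vowel) → -ebe → *avoebe*.
*rutu*: last vowel = /u/, a high vowel → -u → *rutuu*.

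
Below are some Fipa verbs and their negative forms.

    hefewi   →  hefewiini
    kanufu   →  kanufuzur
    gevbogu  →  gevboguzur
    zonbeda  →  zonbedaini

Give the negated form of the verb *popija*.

popijaini

Looking at the last vowel of each stem: -zur when the last vowel of the stem is a rounded vowel (*kanufu*, *gevbogu*); -ini when the last vowel of the stem is an unrounded vowel (*hefewi*, *zonbeda*).
The last vowel of *popija* is /a/, which is an unrounded vowel, so the suffix is -ini, giving *popijaini*.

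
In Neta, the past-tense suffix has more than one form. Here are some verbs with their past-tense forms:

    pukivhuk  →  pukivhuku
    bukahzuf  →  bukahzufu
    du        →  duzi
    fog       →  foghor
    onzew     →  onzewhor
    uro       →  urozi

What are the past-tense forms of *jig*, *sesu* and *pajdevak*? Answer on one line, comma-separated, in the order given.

jighor, sesuzi, pajdevaku

The suffix is conditioned by the final sound: -u when the stem ends in a voiceless consonant (*pukivhuk*, *bukahzuf*); -hor when the stem ends in a voiced consonant (*fog*, *onzew*); -zi when the stem ends in a vowel (*du*, *uro*).
The final sound of *jig* is /g/, which is a voiced consonant, so the suffix is -hor, giving *jighor*.
*sesu* — final sound /u/ (a vowel) → -zi → *sesuzi*.
The final sound of *pajdevak* is /k/, which is a voiceless consonant, so the suffix is -u, giving *pajdevaku*.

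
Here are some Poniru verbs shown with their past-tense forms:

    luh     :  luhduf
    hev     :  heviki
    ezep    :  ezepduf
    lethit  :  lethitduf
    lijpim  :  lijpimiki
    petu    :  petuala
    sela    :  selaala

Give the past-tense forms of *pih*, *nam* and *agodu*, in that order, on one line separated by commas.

The suffix is conditioned by the final sound: -duf when the stem ends in a voiceless consonant (*luh*, *ezep*, *lethit*); -iki when the stem ends in a voiced consonant (*hev*, *lijpim*); -ala when the stem ends in a vowel (*petu*, *sela*).
*pih*: final sound = /h/, a voiceless consonant → -duf → *pihduf*.
*nam*: final sound = /m/, a voiced consonant → -iki → *namiki*.
*agodu* — final sound /u/ (a vowel) → -ala → *agoduala*.

pihduf, namiki, agoduala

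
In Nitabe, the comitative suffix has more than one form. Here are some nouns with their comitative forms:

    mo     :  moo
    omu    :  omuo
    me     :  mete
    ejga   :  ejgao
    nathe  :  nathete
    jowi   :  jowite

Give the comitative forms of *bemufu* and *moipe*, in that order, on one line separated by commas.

The alternation tracks the last vowel of the stem — -te when the last vowel of the stem is a front vowel (*me*, *nathe*, *jowi*); -o when the last vowel of the stem is a back vowel (*mo*, *omu*, *ejga*).
*bemufu*: last vowel = /u/, a back vowel → -o → *bemufuo*.
Since the last vowel of *moipe* is /e/ (a front vowel), it takes -te, giving *moipete*.

bemufuo, moipete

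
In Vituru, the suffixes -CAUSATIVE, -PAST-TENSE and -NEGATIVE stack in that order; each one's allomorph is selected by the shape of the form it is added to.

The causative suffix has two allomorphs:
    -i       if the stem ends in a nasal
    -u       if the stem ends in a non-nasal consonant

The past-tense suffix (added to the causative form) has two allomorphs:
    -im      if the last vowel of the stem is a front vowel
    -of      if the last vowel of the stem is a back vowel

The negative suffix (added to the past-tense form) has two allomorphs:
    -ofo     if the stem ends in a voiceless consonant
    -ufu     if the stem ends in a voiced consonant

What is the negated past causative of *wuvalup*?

wuvalupuofofo

The final consonant of *wuvalup* is /p/, which is non-nasal, so the causative suffix is -u, giving *wuvalupu*.
The causative form *wuvalupu*: last vowel = /u/, a back vowel → -of → *wuvalupuof*.
The final consonant of the past-tense form *wuvalupuof* is /f/, which is voiceless, so the negative suffix is -ofo, giving *wuvalupuofofo*.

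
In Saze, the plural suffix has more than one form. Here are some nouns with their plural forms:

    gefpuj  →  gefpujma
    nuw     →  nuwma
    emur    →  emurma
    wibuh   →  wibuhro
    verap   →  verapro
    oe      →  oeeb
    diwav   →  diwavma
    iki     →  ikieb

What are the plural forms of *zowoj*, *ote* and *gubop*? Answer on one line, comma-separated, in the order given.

The suffix is conditioned by the final sound: -ro when the stem ends in a voiceless consonant (*wibuh*, *verap*); -ma when the stem ends in a voiced consonant (*gefpuj*, *nuw*, *emur*, *diwav*); -eb when the stem ends in a vowel (*oe*, *iki*).
Since the final sound of *zowoj* is /j/ (a voiced consonant), it takes -ma, giving *zowojma*.
Since the final sound of *ote* is /e/ (a vowel), it takes -eb, giving *oteeb*.
The final sound of *gubop* is /p/, which is a voiceless consonant, so the suffix is -ro, giving *gubopro*.

zowojma, oteeb, gubopro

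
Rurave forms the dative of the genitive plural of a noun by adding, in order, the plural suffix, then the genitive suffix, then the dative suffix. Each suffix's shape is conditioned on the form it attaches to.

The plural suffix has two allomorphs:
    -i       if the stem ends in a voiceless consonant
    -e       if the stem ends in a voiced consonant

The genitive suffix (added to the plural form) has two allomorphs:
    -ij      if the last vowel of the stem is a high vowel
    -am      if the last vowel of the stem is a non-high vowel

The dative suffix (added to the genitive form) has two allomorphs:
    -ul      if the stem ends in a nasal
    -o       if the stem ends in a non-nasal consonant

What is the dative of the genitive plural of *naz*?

*naz*: final consonant = /z/, voiced → -e → *naze*.
The plural form *naze* — last vowel /e/ (a non-high vowel) → -am → *nazeam*.
Since the final consonant of the genitive form *nazeam* is /m/ (a nasal), it takes -ul, giving *nazeamul*.

nazeamul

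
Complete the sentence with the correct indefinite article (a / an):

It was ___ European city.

The indefinite article is chosen by the initial *sound* of the following word, not its spelling.
*European* begins with the sound /jʊ/ (eu pronounced /jʊ/) — a consonant sound.
So the article is *a*: It was a European city.

a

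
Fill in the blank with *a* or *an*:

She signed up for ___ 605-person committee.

The indefinite article is chosen by the initial *sound* of the following word, not its spelling.
The number *605* is spoken "six hundred …", beginning with /sɪks/ — a consonant sound.
So the article is *a*: She signed up for a 605-person committee.

a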